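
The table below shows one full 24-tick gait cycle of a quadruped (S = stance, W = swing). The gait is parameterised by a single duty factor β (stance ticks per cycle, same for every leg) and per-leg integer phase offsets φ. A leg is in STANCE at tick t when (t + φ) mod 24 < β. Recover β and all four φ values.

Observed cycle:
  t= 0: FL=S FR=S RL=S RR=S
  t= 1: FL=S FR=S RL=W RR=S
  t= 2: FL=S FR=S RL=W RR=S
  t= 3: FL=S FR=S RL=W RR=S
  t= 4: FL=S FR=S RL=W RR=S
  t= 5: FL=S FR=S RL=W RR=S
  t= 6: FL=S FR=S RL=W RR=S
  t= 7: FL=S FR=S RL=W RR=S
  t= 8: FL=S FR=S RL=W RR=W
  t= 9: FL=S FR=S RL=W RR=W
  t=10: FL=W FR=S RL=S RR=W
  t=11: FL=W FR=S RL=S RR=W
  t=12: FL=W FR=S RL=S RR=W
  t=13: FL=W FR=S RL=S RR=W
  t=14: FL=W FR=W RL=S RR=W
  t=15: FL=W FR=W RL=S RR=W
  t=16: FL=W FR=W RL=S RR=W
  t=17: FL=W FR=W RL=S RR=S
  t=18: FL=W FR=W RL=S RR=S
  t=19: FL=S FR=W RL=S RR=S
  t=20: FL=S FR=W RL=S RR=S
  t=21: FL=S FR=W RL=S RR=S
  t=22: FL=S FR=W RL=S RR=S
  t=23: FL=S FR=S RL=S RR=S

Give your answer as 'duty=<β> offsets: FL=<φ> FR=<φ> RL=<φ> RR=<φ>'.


duty β = stance ticks per leg = 15
FL: stance ticks = 15; W→S at t=19 → φ=5
FR: stance ticks = 15; W→S at t=23 → φ=1
RL: stance ticks = 15; W→S at t=10 → φ=14
RR: stance ticks = 15; W→S at t=17 → φ=7

duty=15 offsets: FL=5 FR=1 RL=14 RR=7


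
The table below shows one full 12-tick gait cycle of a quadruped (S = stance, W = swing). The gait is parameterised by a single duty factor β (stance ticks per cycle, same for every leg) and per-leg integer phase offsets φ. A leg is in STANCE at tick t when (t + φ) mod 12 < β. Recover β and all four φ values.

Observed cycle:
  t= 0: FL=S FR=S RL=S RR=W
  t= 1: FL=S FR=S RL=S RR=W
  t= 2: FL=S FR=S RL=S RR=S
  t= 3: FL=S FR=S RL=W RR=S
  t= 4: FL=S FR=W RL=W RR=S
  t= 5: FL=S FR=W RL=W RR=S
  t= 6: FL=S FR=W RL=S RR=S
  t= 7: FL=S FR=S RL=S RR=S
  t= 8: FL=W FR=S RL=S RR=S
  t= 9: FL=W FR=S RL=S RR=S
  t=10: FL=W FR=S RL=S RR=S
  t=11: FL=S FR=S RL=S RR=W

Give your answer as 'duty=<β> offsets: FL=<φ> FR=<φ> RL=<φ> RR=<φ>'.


duty β = stance ticks per leg = 9
FL: stance ticks = 9; W→S at t=11 → φ=1
FR: stance ticks = 9; W→S at t=7 → φ=5
RL: stance ticks = 9; W→S at t=6 → φ=6
RR: stance ticks = 9; W→S at t=2 → φ=10

duty=9 offsets: FL=1 FR=5 RL=6 RR=10


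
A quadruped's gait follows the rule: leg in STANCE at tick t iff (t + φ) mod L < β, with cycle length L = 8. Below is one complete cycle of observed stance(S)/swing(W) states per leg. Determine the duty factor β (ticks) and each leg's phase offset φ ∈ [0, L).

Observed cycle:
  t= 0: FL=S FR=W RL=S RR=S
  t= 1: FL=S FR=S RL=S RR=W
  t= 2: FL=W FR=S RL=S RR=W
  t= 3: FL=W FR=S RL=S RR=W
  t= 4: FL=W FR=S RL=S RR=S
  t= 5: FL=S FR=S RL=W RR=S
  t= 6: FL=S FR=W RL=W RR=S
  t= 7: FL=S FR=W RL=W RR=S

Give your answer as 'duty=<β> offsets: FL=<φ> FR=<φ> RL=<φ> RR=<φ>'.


duty β = stance ticks per leg = 5
FL: stance ticks = 5; W→S at t=5 → φ=3
FR: stance ticks = 5; W→S at t=1 → φ=7
RL: stance ticks = 5; W→S at t=0 → φ=0
RR: stance ticks = 5; W→S at t=4 → φ=4

duty=5 offsets: FL=3 FR=7 RL=0 RR=4


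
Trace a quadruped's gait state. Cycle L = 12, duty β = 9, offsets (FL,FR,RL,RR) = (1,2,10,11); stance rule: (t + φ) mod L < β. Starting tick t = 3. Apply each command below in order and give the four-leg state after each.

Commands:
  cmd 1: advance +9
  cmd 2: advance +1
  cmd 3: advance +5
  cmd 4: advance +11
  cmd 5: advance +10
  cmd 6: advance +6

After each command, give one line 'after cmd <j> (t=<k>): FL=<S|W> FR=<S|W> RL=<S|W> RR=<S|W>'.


start t=3: FL=S FR=S RL=S RR=S
cmd 1: advance +9 → t=12, phase=(1,2,10,11) → FL=S FR=S RL=W RR=W
cmd 2: advance +1 → t=13, phase=(2,3,11,0) → FL=S FR=S RL=W RR=S
cmd 3: advance +5 → t=18, phase=(7,8,4,5) → FL=S FR=S RL=S RR=S
cmd 4: advance +11 → t=29, phase=(6,7,3,4) → FL=S FR=S RL=S RR=S
cmd 5: advance +10 → t=39, phase=(4,5,1,2) → FL=S FR=S RL=S RR=S
cmd 6: advance +6 → t=45, phase=(10,11,7,8) → FL=W FR=W RL=S RR=S

after cmd 1 (t=12): FL=S FR=S RL=W RR=W
after cmd 2 (t=13): FL=S FR=S RL=W RR=S
after cmd 3 (t=18): FL=S FR=S RL=S RR=S
after cmd 4 (t=29): FL=S FR=S RL=S RR=S
after cmd 5 (t=39): FL=S FR=S RL=S RR=S
after cmd 6 (t=45): FL=W FR=W RL=S RR=S


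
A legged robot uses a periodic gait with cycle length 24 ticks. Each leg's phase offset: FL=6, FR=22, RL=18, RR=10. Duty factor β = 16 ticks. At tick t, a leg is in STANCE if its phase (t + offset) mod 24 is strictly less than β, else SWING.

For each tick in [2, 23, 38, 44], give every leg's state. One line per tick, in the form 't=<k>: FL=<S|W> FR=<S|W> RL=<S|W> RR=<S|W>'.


t=2: phase=(8,0,20,12) vs β=16 → FL=S FR=S RL=W RR=S
t=23: phase=(5,21,17,9) vs β=16 → FL=S FR=W RL=W RR=S
t=38: phase=(20,12,8,0) vs β=16 → FL=W FR=S RL=S RR=S
t=44: phase=(2,18,14,6) vs β=16 → FL=S FR=W RL=S RR=S

t=2: FL=S FR=S RL=W RR=S
t=23: FL=S FR=W RL=W RR=S
t=38: FL=W FR=S RL=S RR=S
t=44: FL=S FR=W RL=S RR=S


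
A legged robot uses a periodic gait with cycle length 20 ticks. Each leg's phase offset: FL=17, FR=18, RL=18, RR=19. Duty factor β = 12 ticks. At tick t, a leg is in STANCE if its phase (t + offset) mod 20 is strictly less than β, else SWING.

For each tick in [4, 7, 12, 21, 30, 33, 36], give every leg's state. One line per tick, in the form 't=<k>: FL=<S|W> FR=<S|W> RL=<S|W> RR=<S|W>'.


t=4: phase=(1,2,2,3) vs β=12 → FL=S FR=S RL=S RR=S
t=7: phase=(4,5,5,6) vs β=12 → FL=S FR=S RL=S RR=S
t=12: phase=(9,10,10,11) vs β=12 → FL=S FR=S RL=S RR=S
t=21: phase=(18,19,19,0) vs β=12 → FL=W FR=W RL=W RR=S
t=30: phase=(7,8,8,9) vs β=12 → FL=S FR=S RL=S RR=S
t=33: phase=(10,11,11,12) vs β=12 → FL=S FR=S RL=S RR=W
t=36: phase=(13,14,14,15) vs β=12 → FL=W FR=W RL=W RR=W

t=4: FL=S FR=S RL=S RR=S
t=7: FL=S FR=S RL=S RR=S
t=12: FL=S FR=S RL=S RR=S
t=21: FL=W FR=W RL=W RR=S
t=30: FL=S FR=S RL=S RR=S
t=33: FL=S FR=S RL=S RR=W
t=36: FL=W FR=W RL=W RR=W


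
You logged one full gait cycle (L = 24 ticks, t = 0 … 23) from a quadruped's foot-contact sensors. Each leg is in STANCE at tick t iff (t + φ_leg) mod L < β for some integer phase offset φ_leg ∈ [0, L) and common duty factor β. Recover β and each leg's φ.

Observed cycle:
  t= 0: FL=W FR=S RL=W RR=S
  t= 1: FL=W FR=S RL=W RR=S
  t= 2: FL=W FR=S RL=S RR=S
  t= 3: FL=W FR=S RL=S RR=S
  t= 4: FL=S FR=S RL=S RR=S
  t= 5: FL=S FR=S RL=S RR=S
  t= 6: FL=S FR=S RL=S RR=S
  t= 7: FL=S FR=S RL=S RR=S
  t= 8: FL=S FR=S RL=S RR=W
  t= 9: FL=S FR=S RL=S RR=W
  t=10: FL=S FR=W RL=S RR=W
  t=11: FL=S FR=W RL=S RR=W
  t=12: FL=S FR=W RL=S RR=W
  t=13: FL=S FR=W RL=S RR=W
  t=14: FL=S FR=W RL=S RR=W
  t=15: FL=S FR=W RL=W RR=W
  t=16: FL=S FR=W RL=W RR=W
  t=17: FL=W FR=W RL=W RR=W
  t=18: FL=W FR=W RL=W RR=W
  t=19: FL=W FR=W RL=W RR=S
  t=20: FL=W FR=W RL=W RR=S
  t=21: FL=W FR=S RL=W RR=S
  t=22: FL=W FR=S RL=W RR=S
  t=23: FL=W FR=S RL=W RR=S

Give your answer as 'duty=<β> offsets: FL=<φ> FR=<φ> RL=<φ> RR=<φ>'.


duty=13 offsets: FL=20 FR=3 RL=22 RR=5

duty β = stance ticks per leg = 13
FL: stance ticks = 13; W→S at t=4 → φ=20
FR: stance ticks = 13; W→S at t=21 → φ=3
RL: stance ticks = 13; W→S at t=2 → φ=22
RR: stance ticks = 13; W→S at t=19 → φ=5


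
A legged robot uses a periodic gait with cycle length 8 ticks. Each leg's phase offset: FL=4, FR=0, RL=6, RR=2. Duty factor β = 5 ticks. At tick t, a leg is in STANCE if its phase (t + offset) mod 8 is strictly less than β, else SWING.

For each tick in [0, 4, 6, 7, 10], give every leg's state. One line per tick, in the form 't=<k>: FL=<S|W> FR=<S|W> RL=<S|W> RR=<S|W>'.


t=0: phase=(4,0,6,2) vs β=5 → FL=S FR=S RL=W RR=S
t=4: phase=(0,4,2,6) vs β=5 → FL=S FR=S RL=S RR=W
t=6: phase=(2,6,4,0) vs β=5 → FL=S FR=W RL=S RR=S
t=7: phase=(3,7,5,1) vs β=5 → FL=S FR=W RL=W RR=S
t=10: phase=(6,2,0,4) vs β=5 → FL=W FR=S RL=S RR=S

t=0: FL=S FR=S RL=W RR=S
t=4: FL=S FR=S RL=S RR=W
t=6: FL=S FR=W RL=S RR=S
t=7: FL=S FR=W RL=W RR=S
t=10: FL=W FR=S RL=S RR=S


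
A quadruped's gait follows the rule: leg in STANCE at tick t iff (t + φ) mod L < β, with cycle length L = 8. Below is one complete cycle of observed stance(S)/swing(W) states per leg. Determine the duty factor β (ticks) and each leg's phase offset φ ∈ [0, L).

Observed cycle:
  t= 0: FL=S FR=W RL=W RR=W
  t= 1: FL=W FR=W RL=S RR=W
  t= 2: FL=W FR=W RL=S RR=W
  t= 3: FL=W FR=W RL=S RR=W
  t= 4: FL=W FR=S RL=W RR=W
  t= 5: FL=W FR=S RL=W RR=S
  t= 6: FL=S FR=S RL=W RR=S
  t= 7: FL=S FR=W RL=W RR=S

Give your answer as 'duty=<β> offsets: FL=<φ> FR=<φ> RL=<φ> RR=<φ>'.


duty=3 offsets: FL=2 FR=4 RL=7 RR=3

duty β = stance ticks per leg = 3
FL: stance ticks = 3; W→S at t=6 → φ=2
FR: stance ticks = 3; W→S at t=4 → φ=4
RL: stance ticks = 3; W→S at t=1 → φ=7
RR: stance ticks = 3; W→S at t=5 → φ=3


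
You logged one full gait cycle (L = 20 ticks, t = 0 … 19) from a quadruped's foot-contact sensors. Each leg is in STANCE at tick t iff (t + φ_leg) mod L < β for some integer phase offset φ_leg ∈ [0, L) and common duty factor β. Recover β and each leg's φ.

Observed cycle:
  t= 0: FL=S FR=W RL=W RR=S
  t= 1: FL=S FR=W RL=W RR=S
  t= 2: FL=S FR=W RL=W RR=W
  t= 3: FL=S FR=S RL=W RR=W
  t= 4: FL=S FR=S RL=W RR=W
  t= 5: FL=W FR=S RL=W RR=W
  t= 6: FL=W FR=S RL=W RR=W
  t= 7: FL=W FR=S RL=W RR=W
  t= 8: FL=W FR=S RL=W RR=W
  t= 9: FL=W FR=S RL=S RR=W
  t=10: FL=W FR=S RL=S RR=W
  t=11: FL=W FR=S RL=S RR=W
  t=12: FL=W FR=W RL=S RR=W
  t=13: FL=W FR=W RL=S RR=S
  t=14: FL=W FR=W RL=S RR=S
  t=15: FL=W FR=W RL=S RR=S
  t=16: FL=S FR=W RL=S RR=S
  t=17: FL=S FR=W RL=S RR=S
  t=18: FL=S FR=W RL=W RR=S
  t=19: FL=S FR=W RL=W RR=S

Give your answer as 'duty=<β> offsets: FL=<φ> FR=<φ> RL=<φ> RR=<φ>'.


duty β = stance ticks per leg = 9
FL: stance ticks = 9; W→S at t=16 → φ=4
FR: stance ticks = 9; W→S at t=3 → φ=17
RL: stance ticks = 9; W→S at t=9 → φ=11
RR: stance ticks = 9; W→S at t=13 → φ=7

duty=9 offsets: FL=4 FR=17 RL=11 RR=7


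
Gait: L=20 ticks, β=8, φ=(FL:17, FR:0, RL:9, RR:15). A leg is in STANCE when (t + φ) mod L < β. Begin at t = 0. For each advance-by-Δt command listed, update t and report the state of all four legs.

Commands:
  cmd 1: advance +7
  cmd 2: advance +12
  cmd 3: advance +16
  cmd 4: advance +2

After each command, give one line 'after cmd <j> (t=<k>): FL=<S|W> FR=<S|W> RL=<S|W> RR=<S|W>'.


start t=0: FL=W FR=S RL=W RR=W
cmd 1: advance +7 → t=7, phase=(4,7,16,2) → FL=S FR=S RL=W RR=S
cmd 2: advance +12 → t=19, phase=(16,19,8,14) → FL=W FR=W RL=W RR=W
cmd 3: advance +16 → t=35, phase=(12,15,4,10) → FL=W FR=W RL=S RR=W
cmd 4: advance +2 → t=37, phase=(14,17,6,12) → FL=W FR=W RL=S RR=W

after cmd 1 (t=7): FL=S FR=S RL=W RR=S
after cmd 2 (t=19): FL=W FR=W RL=W RR=W
after cmd 3 (t=35): FL=W FR=W RL=S RR=W
after cmd 4 (t=37): FL=W FR=W RL=S RR=W


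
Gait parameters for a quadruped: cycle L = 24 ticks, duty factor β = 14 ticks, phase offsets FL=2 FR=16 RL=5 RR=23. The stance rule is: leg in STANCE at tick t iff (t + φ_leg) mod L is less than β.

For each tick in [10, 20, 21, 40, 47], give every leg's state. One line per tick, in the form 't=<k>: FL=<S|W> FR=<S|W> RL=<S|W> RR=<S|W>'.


t=10: FL=S FR=S RL=W RR=S
t=20: FL=W FR=S RL=S RR=W
t=21: FL=W FR=S RL=S RR=W
t=40: FL=W FR=S RL=W RR=W
t=47: FL=S FR=W RL=S RR=W

t=10: phase=(12,2,15,9) vs β=14 → FL=S FR=S RL=W RR=S
t=20: phase=(22,12,1,19) vs β=14 → FL=W FR=S RL=S RR=W
t=21: phase=(23,13,2,20) vs β=14 → FL=W FR=S RL=S RR=W
t=40: phase=(18,8,21,15) vs β=14 → FL=W FR=S RL=W RR=W
t=47: phase=(1,15,4,22) vs β=14 → FL=S FR=W RL=S RR=W


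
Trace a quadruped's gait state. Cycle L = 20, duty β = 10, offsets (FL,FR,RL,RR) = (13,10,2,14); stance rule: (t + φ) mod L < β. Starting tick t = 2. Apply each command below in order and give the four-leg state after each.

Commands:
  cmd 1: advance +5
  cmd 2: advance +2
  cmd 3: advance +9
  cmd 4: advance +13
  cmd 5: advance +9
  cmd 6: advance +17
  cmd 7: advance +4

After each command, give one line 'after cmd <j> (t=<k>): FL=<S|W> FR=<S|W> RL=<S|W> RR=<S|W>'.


after cmd 1 (t=7): FL=S FR=W RL=S RR=S
after cmd 2 (t=9): FL=S FR=W RL=W RR=S
after cmd 3 (t=18): FL=W FR=S RL=S RR=W
after cmd 4 (t=31): FL=S FR=S RL=W RR=S
after cmd 5 (t=40): FL=W FR=W RL=S RR=W
after cmd 6 (t=57): FL=W FR=S RL=W RR=W
after cmd 7 (t=61): FL=W FR=W RL=S RR=W

start t=2: FL=W FR=W RL=S RR=W
cmd 1: advance +5 → t=7, phase=(0,17,9,1) → FL=S FR=W RL=S RR=S
cmd 2: advance +2 → t=9, phase=(2,19,11,3) → FL=S FR=W RL=W RR=S
cmd 3: advance +9 → t=18, phase=(11,8,0,12) → FL=W FR=S RL=S RR=W
cmd 4: advance +13 → t=31, phase=(4,1,13,5) → FL=S FR=S RL=W RR=S
cmd 5: advance +9 → t=40, phase=(13,10,2,14) → FL=W FR=W RL=S RR=W
cmd 6: advance +17 → t=57, phase=(10,7,19,11) → FL=W FR=S RL=W RR=W
cmd 7: advance +4 → t=61, phase=(14,11,3,15) → FL=W FR=W RL=S RR=W


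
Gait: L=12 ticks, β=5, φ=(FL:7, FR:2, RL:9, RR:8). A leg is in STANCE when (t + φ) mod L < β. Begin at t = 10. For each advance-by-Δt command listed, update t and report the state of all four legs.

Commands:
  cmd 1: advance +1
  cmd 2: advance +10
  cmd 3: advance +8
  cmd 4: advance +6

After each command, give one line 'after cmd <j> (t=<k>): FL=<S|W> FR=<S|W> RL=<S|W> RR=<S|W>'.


start t=10: FL=W FR=S RL=W RR=W
cmd 1: advance +1 → t=11, phase=(6,1,8,7) → FL=W FR=S RL=W RR=W
cmd 2: advance +10 → t=21, phase=(4,11,6,5) → FL=S FR=W RL=W RR=W
cmd 3: advance +8 → t=29, phase=(0,7,2,1) → FL=S FR=W RL=S RR=S
cmd 4: advance +6 → t=35, phase=(6,1,8,7) → FL=W FR=S RL=W RR=W

after cmd 1 (t=11): FL=W FR=S RL=W RR=W
after cmd 2 (t=21): FL=S FR=W RL=W RR=W
after cmd 3 (t=29): FL=S FR=W RL=S RR=S
after cmd 4 (t=35): FL=W FR=S RL=W RR=W


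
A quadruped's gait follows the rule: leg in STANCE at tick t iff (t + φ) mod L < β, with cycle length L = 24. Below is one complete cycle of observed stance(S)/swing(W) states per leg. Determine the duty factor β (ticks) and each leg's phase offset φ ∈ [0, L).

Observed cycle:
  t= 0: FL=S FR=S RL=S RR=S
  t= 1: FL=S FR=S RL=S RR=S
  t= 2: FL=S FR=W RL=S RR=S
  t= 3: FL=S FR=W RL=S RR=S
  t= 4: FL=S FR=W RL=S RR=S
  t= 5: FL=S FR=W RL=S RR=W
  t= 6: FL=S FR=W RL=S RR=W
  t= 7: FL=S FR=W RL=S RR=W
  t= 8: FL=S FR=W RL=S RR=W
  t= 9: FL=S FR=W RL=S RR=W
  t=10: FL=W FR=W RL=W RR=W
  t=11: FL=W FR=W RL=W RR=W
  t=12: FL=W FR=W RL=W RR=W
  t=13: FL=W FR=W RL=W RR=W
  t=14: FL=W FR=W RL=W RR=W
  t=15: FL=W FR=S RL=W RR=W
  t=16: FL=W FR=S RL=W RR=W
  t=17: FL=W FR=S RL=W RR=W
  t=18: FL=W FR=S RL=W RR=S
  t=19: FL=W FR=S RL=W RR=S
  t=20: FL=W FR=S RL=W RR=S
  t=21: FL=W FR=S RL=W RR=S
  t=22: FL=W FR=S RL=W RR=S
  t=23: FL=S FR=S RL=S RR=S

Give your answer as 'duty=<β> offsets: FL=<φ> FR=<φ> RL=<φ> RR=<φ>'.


duty=11 offsets: FL=1 FR=9 RL=1 RR=6

duty β = stance ticks per leg = 11
FL: stance ticks = 11; W→S at t=23 → φ=1
FR: stance ticks = 11; W→S at t=15 → φ=9
RL: stance ticks = 11; W→S at t=23 → φ=1
RR: stance ticks = 11; W→S at t=18 → φ=6


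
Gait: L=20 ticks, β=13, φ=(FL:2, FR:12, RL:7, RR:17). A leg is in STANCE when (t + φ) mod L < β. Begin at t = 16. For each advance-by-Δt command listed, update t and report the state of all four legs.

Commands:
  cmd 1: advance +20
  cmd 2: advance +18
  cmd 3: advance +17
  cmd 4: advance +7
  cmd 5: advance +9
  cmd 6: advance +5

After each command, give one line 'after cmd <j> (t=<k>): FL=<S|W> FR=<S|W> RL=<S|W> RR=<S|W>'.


after cmd 1 (t=36): FL=W FR=S RL=S RR=W
after cmd 2 (t=54): FL=W FR=S RL=S RR=S
after cmd 3 (t=71): FL=W FR=S RL=W RR=S
after cmd 4 (t=78): FL=S FR=S RL=S RR=W
after cmd 5 (t=87): FL=S FR=W RL=W RR=S
after cmd 6 (t=92): FL=W FR=S RL=W RR=S

start t=16: FL=W FR=S RL=S RR=W
cmd 1: advance +20 → t=36, phase=(18,8,3,13) → FL=W FR=S RL=S RR=W
cmd 2: advance +18 → t=54, phase=(16,6,1,11) → FL=W FR=S RL=S RR=S
cmd 3: advance +17 → t=71, phase=(13,3,18,8) → FL=W FR=S RL=W RR=S
cmd 4: advance +7 → t=78, phase=(0,10,5,15) → FL=S FR=S RL=S RR=W
cmd 5: advance +9 → t=87, phase=(9,19,14,4) → FL=S FR=W RL=W RR=S
cmd 6: advance +5 → t=92, phase=(14,4,19,9) → FL=W FR=S RL=W RR=S


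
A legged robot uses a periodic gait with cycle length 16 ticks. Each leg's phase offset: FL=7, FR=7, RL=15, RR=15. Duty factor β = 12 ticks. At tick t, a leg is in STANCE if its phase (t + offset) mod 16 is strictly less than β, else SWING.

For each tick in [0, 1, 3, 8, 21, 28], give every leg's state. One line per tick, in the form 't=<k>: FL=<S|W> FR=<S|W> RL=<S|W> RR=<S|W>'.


t=0: FL=S FR=S RL=W RR=W
t=1: FL=S FR=S RL=S RR=S
t=3: FL=S FR=S RL=S RR=S
t=8: FL=W FR=W RL=S RR=S
t=21: FL=W FR=W RL=S RR=S
t=28: FL=S FR=S RL=S RR=S

t=0: phase=(7,7,15,15) vs β=12 → FL=S FR=S RL=W RR=W
t=1: phase=(8,8,0,0) vs β=12 → FL=S FR=S RL=S RR=S
t=3: phase=(10,10,2,2) vs β=12 → FL=S FR=S RL=S RR=S
t=8: phase=(15,15,7,7) vs β=12 → FL=W FR=W RL=S RR=S
t=21: phase=(12,12,4,4) vs β=12 → FL=W FR=W RL=S RR=S
t=28: phase=(3,3,11,11) vs β=12 → FL=S FR=S RL=S RR=S


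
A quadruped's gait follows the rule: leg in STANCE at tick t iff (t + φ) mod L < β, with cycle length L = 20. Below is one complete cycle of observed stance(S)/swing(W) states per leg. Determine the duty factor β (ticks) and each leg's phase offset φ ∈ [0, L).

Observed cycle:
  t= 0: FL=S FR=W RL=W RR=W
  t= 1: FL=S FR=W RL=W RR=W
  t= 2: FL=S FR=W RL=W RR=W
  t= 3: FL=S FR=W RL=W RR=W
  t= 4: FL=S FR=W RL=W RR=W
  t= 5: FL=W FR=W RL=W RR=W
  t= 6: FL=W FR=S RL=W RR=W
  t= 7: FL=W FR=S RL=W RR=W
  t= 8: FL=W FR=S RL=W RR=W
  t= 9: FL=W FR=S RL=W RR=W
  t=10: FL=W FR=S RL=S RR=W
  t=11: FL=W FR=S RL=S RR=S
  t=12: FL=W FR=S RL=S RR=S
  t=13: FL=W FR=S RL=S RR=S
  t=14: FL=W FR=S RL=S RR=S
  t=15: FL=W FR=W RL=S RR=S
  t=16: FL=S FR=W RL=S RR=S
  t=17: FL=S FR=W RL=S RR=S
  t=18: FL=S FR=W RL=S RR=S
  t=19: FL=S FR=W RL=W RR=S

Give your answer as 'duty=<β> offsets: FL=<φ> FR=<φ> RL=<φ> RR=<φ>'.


duty β = stance ticks per leg = 9
FL: stance ticks = 9; W→S at t=16 → φ=4
FR: stance ticks = 9; W→S at t=6 → φ=14
RL: stance ticks = 9; W→S at t=10 → φ=10
RR: stance ticks = 9; W→S at t=11 → φ=9

duty=9 offsets: FL=4 FR=14 RL=10 RR=9


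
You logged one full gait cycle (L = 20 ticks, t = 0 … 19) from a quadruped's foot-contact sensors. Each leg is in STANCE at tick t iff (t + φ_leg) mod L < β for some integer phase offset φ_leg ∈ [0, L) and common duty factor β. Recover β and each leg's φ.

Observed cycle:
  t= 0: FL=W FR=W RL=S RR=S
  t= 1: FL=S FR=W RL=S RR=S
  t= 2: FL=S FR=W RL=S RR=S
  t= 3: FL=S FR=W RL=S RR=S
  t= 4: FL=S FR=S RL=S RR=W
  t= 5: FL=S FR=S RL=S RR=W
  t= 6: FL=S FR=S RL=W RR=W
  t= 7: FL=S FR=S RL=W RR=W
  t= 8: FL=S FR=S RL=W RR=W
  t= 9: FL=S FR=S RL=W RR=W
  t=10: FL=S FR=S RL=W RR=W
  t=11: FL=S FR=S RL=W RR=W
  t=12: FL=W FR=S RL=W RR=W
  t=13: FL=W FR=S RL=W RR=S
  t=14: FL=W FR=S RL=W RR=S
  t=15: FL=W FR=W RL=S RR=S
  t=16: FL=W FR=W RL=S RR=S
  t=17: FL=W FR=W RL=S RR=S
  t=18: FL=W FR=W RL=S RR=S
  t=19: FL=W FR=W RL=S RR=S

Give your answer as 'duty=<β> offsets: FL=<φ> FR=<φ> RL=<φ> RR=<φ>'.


duty β = stance ticks per leg = 11
FL: stance ticks = 11; W→S at t=1 → φ=19
FR: stance ticks = 11; W→S at t=4 → φ=16
RL: stance ticks = 11; W→S at t=15 → φ=5
RR: stance ticks = 11; W→S at t=13 → φ=7

duty=11 offsets: FL=19 FR=16 RL=5 RR=7


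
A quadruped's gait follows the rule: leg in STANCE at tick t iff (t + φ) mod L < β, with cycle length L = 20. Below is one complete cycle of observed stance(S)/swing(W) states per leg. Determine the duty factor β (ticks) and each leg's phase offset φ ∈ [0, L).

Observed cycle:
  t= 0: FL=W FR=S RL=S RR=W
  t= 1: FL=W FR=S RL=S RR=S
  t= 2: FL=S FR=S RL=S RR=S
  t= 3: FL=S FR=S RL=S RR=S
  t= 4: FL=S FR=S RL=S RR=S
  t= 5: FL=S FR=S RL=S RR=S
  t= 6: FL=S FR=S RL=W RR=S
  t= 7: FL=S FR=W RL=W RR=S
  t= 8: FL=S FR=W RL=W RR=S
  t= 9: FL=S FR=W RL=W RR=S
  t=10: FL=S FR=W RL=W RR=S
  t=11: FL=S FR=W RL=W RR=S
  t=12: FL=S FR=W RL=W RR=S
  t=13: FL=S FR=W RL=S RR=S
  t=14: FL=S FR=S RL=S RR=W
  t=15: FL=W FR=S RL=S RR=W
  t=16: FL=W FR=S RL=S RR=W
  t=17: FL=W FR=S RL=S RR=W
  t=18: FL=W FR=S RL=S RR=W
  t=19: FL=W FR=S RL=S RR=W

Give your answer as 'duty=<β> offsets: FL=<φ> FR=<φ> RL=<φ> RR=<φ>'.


duty β = stance ticks per leg = 13
FL: stance ticks = 13; W→S at t=2 → φ=18
FR: stance ticks = 13; W→S at t=14 → φ=6
RL: stance ticks = 13; W→S at t=13 → φ=7
RR: stance ticks = 13; W→S at t=1 → φ=19

duty=13 offsets: FL=18 FR=6 RL=7 RR=19


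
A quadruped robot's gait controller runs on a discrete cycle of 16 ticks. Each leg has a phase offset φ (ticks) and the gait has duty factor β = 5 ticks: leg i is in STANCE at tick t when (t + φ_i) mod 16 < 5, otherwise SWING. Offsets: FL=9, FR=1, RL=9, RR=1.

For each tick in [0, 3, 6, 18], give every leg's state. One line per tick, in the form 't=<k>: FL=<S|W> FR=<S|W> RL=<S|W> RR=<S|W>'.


t=0: FL=W FR=S RL=W RR=S
t=3: FL=W FR=S RL=W RR=S
t=6: FL=W FR=W RL=W RR=W
t=18: FL=W FR=S RL=W RR=S

t=0: phase=(9,1,9,1) vs β=5 → FL=W FR=S RL=W RR=S
t=3: phase=(12,4,12,4) vs β=5 → FL=W FR=S RL=W RR=S
t=6: phase=(15,7,15,7) vs β=5 → FL=W FR=W RL=W RR=W
t=18: phase=(11,3,11,3) vs β=5 → FL=W FR=S RL=W RR=S


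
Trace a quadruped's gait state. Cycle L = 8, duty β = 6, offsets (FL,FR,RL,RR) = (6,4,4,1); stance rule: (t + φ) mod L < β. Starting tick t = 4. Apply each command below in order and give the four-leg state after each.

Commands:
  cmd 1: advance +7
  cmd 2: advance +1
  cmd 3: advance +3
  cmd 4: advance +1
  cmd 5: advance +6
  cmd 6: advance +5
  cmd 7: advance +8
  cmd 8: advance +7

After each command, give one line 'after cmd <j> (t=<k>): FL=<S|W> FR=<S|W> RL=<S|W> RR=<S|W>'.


after cmd 1 (t=11): FL=S FR=W RL=W RR=S
after cmd 2 (t=12): FL=S FR=S RL=S RR=S
after cmd 3 (t=15): FL=S FR=S RL=S RR=S
after cmd 4 (t=16): FL=W FR=S RL=S RR=S
after cmd 5 (t=22): FL=S FR=S RL=S RR=W
after cmd 6 (t=27): FL=S FR=W RL=W RR=S
after cmd 7 (t=35): FL=S FR=W RL=W RR=S
after cmd 8 (t=42): FL=S FR=W RL=W RR=S

start t=4: FL=S FR=S RL=S RR=S
cmd 1: advance +7 → t=11, phase=(1,7,7,4) → FL=S FR=W RL=W RR=S
cmd 2: advance +1 → t=12, phase=(2,0,0,5) → FL=S FR=S RL=S RR=S
cmd 3: advance +3 → t=15, phase=(5,3,3,0) → FL=S FR=S RL=S RR=S
cmd 4: advance +1 → t=16, phase=(6,4,4,1) → FL=W FR=S RL=S RR=S
cmd 5: advance +6 → t=22, phase=(4,2,2,7) → FL=S FR=S RL=S RR=W
cmd 6: advance +5 → t=27, phase=(1,7,7,4) → FL=S FR=W RL=W RR=S
cmd 7: advance +8 → t=35, phase=(1,7,7,4) → FL=S FR=W RL=W RR=S
cmd 8: advance +7 → t=42, phase=(0,6,6,3) → FL=S FR=W RL=W RR=S


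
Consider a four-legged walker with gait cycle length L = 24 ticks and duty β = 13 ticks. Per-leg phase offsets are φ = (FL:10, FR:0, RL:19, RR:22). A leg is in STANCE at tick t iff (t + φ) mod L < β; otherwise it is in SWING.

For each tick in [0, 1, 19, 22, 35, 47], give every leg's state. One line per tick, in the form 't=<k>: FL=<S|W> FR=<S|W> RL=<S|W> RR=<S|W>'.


t=0: FL=S FR=S RL=W RR=W
t=1: FL=S FR=S RL=W RR=W
t=19: FL=S FR=W RL=W RR=W
t=22: FL=S FR=W RL=W RR=W
t=35: FL=W FR=S RL=S RR=S
t=47: FL=S FR=W RL=W RR=W

t=0: phase=(10,0,19,22) vs β=13 → FL=S FR=S RL=W RR=W
t=1: phase=(11,1,20,23) vs β=13 → FL=S FR=S RL=W RR=W
t=19: phase=(5,19,14,17) vs β=13 → FL=S FR=W RL=W RR=W
t=22: phase=(8,22,17,20) vs β=13 → FL=S FR=W RL=W RR=W
t=35: phase=(21,11,6,9) vs β=13 → FL=W FR=S RL=S RR=S
t=47: phase=(9,23,18,21) vs β=13 → FL=S FR=W RL=W RR=W


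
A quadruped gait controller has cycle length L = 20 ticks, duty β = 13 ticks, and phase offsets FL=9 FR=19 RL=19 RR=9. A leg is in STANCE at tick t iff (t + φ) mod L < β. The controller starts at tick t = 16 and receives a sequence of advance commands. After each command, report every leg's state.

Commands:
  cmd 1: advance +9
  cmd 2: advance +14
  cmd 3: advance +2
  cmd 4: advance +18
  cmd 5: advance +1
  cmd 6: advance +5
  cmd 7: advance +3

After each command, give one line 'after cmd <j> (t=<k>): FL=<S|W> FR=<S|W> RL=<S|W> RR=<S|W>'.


start t=16: FL=S FR=W RL=W RR=S
cmd 1: advance +9 → t=25, phase=(14,4,4,14) → FL=W FR=S RL=S RR=W
cmd 2: advance +14 → t=39, phase=(8,18,18,8) → FL=S FR=W RL=W RR=S
cmd 3: advance +2 → t=41, phase=(10,0,0,10) → FL=S FR=S RL=S RR=S
cmd 4: advance +18 → t=59, phase=(8,18,18,8) → FL=S FR=W RL=W RR=S
cmd 5: advance +1 → t=60, phase=(9,19,19,9) → FL=S FR=W RL=W RR=S
cmd 6: advance +5 → t=65, phase=(14,4,4,14) → FL=W FR=S RL=S RR=W
cmd 7: advance +3 → t=68, phase=(17,7,7,17) → FL=W FR=S RL=S RR=W

after cmd 1 (t=25): FL=W FR=S RL=S RR=W
after cmd 2 (t=39): FL=S FR=W RL=W RR=S
after cmd 3 (t=41): FL=S FR=S RL=S RR=S
after cmd 4 (t=59): FL=S FR=W RL=W RR=S
after cmd 5 (t=60): FL=S FR=W RL=W RR=S
after cmd 6 (t=65): FL=W FR=S RL=S RR=W
after cmd 7 (t=68): FL=W FR=S RL=S RR=W


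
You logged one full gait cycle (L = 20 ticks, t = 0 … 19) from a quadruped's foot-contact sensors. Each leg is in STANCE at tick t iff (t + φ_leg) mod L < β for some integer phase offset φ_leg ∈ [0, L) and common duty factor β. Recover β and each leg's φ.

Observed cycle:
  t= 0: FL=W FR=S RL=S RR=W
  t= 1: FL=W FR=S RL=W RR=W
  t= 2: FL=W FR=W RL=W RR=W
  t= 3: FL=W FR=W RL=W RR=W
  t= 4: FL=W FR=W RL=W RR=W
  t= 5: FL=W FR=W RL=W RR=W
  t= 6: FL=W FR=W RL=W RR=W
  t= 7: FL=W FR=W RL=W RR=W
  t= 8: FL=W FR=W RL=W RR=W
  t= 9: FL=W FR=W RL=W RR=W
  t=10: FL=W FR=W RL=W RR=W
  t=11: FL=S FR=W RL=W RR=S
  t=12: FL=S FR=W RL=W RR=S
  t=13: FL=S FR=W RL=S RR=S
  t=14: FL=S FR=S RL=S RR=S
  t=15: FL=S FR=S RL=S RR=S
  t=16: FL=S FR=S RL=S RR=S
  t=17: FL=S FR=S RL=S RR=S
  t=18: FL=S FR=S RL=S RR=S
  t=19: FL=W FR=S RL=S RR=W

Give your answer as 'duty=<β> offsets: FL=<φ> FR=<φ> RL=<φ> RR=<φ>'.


duty=8 offsets: FL=9 FR=6 RL=7 RR=9

duty β = stance ticks per leg = 8
FL: stance ticks = 8; W→S at t=11 → φ=9
FR: stance ticks = 8; W→S at t=14 → φ=6
RL: stance ticks = 8; W→S at t=13 → φ=7
RR: stance ticks = 8; W→S at t=11 → φ=9


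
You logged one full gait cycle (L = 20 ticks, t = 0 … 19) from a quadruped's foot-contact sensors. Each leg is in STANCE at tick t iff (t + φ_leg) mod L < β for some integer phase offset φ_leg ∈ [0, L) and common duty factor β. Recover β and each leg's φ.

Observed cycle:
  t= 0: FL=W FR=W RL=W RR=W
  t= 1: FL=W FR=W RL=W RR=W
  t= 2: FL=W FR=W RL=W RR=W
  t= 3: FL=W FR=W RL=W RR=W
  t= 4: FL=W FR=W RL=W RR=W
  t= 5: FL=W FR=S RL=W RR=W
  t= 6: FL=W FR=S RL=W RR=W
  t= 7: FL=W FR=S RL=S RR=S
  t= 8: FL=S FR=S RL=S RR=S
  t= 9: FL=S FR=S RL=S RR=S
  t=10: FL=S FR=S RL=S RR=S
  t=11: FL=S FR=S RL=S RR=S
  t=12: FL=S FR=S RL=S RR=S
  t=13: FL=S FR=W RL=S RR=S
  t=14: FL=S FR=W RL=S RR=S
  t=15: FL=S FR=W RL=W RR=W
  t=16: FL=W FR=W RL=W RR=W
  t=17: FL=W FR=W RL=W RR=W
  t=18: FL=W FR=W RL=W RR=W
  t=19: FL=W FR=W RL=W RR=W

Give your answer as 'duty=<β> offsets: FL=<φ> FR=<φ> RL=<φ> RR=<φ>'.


duty β = stance ticks per leg = 8
FL: stance ticks = 8; W→S at t=8 → φ=12
FR: stance ticks = 8; W→S at t=5 → φ=15
RL: stance ticks = 8; W→S at t=7 → φ=13
RR: stance ticks = 8; W→S at t=7 → φ=13

duty=8 offsets: FL=12 FR=15 RL=13 RR=13


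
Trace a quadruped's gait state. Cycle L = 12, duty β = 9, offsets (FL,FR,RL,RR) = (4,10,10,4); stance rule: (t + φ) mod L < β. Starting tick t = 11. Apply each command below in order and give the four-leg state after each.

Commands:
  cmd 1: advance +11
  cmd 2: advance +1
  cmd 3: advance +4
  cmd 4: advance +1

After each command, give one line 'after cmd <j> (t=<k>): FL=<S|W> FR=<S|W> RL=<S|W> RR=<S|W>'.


after cmd 1 (t=22): FL=S FR=S RL=S RR=S
after cmd 2 (t=23): FL=S FR=W RL=W RR=S
after cmd 3 (t=27): FL=S FR=S RL=S RR=S
after cmd 4 (t=28): FL=S FR=S RL=S RR=S

start t=11: FL=S FR=W RL=W RR=S
cmd 1: advance +11 → t=22, phase=(2,8,8,2) → FL=S FR=S RL=S RR=S
cmd 2: advance +1 → t=23, phase=(3,9,9,3) → FL=S FR=W RL=W RR=S
cmd 3: advance +4 → t=27, phase=(7,1,1,7) → FL=S FR=S RL=S RR=S
cmd 4: advance +1 → t=28, phase=(8,2,2,8) → FL=S FR=S RL=S RR=S


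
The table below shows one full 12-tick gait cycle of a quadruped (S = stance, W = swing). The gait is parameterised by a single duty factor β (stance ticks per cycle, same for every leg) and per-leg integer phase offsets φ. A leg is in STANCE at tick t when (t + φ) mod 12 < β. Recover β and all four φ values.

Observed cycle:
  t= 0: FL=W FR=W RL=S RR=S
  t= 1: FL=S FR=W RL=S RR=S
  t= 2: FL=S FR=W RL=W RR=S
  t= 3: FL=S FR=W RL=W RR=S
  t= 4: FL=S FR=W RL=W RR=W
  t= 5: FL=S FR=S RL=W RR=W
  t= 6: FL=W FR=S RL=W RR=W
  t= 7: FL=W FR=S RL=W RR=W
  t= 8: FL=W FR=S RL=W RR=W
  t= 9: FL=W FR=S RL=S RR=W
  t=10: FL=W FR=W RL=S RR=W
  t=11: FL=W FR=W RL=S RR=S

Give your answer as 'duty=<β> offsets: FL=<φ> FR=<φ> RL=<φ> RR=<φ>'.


duty=5 offsets: FL=11 FR=7 RL=3 RR=1

duty β = stance ticks per leg = 5
FL: stance ticks = 5; W→S at t=1 → φ=11
FR: stance ticks = 5; W→S at t=5 → φ=7
RL: stance ticks = 5; W→S at t=9 → φ=3
RR: stance ticks = 5; W→S at t=11 → φ=1


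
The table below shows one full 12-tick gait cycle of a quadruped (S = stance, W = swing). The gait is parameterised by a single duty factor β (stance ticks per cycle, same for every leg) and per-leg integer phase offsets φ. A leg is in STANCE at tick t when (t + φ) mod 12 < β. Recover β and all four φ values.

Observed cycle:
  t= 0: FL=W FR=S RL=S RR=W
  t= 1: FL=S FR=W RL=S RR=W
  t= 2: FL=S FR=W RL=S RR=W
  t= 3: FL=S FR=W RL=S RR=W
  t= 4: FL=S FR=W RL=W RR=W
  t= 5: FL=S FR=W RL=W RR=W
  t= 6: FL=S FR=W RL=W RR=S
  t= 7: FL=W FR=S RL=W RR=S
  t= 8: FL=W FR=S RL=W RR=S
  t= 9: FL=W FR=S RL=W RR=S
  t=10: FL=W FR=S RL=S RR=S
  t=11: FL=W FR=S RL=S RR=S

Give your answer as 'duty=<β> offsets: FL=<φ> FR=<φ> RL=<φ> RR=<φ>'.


duty=6 offsets: FL=11 FR=5 RL=2 RR=6

duty β = stance ticks per leg = 6
FL: stance ticks = 6; W→S at t=1 → φ=11
FR: stance ticks = 6; W→S at t=7 → φ=5
RL: stance ticks = 6; W→S at t=10 → φ=2
RR: stance ticks = 6; W→S at t=6 → φ=6


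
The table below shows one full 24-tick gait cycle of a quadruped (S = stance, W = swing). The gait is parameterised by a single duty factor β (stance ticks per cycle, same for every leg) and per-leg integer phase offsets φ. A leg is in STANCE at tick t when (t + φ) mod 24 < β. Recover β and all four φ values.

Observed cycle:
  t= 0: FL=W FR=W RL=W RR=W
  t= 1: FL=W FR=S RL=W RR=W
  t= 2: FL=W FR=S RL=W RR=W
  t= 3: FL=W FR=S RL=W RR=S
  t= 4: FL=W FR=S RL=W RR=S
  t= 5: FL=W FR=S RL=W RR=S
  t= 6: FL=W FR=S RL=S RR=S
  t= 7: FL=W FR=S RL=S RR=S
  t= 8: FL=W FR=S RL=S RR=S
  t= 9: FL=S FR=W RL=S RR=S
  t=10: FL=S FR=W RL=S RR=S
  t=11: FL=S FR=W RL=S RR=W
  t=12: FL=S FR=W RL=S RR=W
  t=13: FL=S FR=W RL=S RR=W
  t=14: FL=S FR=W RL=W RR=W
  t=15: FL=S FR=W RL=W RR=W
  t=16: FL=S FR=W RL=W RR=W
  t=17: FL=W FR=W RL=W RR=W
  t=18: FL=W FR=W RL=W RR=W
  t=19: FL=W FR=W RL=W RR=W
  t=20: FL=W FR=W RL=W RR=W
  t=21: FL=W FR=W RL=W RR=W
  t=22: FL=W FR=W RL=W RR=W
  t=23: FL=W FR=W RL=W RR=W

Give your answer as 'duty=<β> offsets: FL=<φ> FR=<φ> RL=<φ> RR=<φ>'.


duty β = stance ticks per leg = 8
FL: stance ticks = 8; W→S at t=9 → φ=15
FR: stance ticks = 8; W→S at t=1 → φ=23
RL: stance ticks = 8; W→S at t=6 → φ=18
RR: stance ticks = 8; W→S at t=3 → φ=21

duty=8 offsets: FL=15 FR=23 RL=18 RR=21


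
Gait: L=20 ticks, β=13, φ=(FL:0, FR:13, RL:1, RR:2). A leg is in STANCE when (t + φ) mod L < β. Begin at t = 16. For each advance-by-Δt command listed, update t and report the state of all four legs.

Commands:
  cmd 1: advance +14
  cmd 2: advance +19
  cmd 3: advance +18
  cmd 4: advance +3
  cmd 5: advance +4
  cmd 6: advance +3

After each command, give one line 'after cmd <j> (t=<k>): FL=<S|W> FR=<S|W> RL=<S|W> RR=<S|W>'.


start t=16: FL=W FR=S RL=W RR=W
cmd 1: advance +14 → t=30, phase=(10,3,11,12) → FL=S FR=S RL=S RR=S
cmd 2: advance +19 → t=49, phase=(9,2,10,11) → FL=S FR=S RL=S RR=S
cmd 3: advance +18 → t=67, phase=(7,0,8,9) → FL=S FR=S RL=S RR=S
cmd 4: advance +3 → t=70, phase=(10,3,11,12) → FL=S FR=S RL=S RR=S
cmd 5: advance +4 → t=74, phase=(14,7,15,16) → FL=W FR=S RL=W RR=W
cmd 6: advance +3 → t=77, phase=(17,10,18,19) → FL=W FR=S RL=W RR=W

after cmd 1 (t=30): FL=S FR=S RL=S RR=S
after cmd 2 (t=49): FL=S FR=S RL=S RR=S
after cmd 3 (t=67): FL=S FR=S RL=S RR=S
after cmd 4 (t=70): FL=S FR=S RL=S RR=S
after cmd 5 (t=74): FL=W FR=S RL=W RR=W
after cmd 6 (t=77): FL=W FR=S RL=W RR=W


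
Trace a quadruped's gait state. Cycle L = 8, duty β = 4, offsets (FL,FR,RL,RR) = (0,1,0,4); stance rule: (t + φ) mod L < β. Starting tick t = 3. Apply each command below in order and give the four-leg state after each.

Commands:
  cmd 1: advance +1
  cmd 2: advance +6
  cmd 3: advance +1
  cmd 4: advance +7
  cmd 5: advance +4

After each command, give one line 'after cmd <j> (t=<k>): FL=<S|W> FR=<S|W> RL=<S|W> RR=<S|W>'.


start t=3: FL=S FR=W RL=S RR=W
cmd 1: advance +1 → t=4, phase=(4,5,4,0) → FL=W FR=W RL=W RR=S
cmd 2: advance +6 → t=10, phase=(2,3,2,6) → FL=S FR=S RL=S RR=W
cmd 3: advance +1 → t=11, phase=(3,4,3,7) → FL=S FR=W RL=S RR=W
cmd 4: advance +7 → t=18, phase=(2,3,2,6) → FL=S FR=S RL=S RR=W
cmd 5: advance +4 → t=22, phase=(6,7,6,2) → FL=W FR=W RL=W RR=S

after cmd 1 (t=4): FL=W FR=W RL=W RR=S
after cmd 2 (t=10): FL=S FR=S RL=S RR=W
after cmd 3 (t=11): FL=S FR=W RL=S RR=W
after cmd 4 (t=18): FL=S FR=S RL=S RR=W
after cmd 5 (t=22): FL=W FR=W RL=W RR=S


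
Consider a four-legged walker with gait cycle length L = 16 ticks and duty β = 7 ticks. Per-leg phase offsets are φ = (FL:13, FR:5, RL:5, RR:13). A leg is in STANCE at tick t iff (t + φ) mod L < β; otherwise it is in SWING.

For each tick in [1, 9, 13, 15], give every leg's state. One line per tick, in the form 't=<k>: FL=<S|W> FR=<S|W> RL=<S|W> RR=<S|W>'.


t=1: phase=(14,6,6,14) vs β=7 → FL=W FR=S RL=S RR=W
t=9: phase=(6,14,14,6) vs β=7 → FL=S FR=W RL=W RR=S
t=13: phase=(10,2,2,10) vs β=7 → FL=W FR=S RL=S RR=W
t=15: phase=(12,4,4,12) vs β=7 → FL=W FR=S RL=S RR=W

t=1: FL=W FR=S RL=S RR=W
t=9: FL=S FR=W RL=W RR=S
t=13: FL=W FR=S RL=S RR=W
t=15: FL=W FR=S RL=S RR=W


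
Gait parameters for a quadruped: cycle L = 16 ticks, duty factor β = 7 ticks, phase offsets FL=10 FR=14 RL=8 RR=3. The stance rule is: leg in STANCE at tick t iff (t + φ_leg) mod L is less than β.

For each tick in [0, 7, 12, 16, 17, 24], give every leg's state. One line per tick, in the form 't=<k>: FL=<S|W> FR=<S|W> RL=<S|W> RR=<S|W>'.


t=0: phase=(10,14,8,3) vs β=7 → FL=W FR=W RL=W RR=S
t=7: phase=(1,5,15,10) vs β=7 → FL=S FR=S RL=W RR=W
t=12: phase=(6,10,4,15) vs β=7 → FL=S FR=W RL=S RR=W
t=16: phase=(10,14,8,3) vs β=7 → FL=W FR=W RL=W RR=S
t=17: phase=(11,15,9,4) vs β=7 → FL=W FR=W RL=W RR=S
t=24: phase=(2,6,0,11) vs β=7 → FL=S FR=S RL=S RR=W

t=0: FL=W FR=W RL=W RR=S
t=7: FL=S FR=S RL=W RR=W
t=12: FL=S FR=W RL=S RR=W
t=16: FL=W FR=W RL=W RR=S
t=17: FL=W FR=W RL=W RR=S
t=24: FL=S FR=S RL=S RR=W


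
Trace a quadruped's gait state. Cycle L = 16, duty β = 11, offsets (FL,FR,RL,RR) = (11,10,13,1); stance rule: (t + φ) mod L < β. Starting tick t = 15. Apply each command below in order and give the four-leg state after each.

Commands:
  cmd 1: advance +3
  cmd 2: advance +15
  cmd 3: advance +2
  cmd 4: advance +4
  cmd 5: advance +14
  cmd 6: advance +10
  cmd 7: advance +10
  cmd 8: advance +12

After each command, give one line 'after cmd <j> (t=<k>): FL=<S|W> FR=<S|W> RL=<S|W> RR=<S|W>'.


after cmd 1 (t=18): FL=W FR=W RL=W RR=S
after cmd 2 (t=33): FL=W FR=W RL=W RR=S
after cmd 3 (t=35): FL=W FR=W RL=S RR=S
after cmd 4 (t=39): FL=S FR=S RL=S RR=S
after cmd 5 (t=53): FL=S FR=W RL=S RR=S
after cmd 6 (t=63): FL=S FR=S RL=W RR=S
after cmd 7 (t=73): FL=S FR=S RL=S RR=S
after cmd 8 (t=85): FL=S FR=W RL=S RR=S

start t=15: FL=S FR=S RL=W RR=S
cmd 1: advance +3 → t=18, phase=(13,12,15,3) → FL=W FR=W RL=W RR=S
cmd 2: advance +15 → t=33, phase=(12,11,14,2) → FL=W FR=W RL=W RR=S
cmd 3: advance +2 → t=35, phase=(14,13,0,4) → FL=W FR=W RL=S RR=S
cmd 4: advance +4 → t=39, phase=(2,1,4,8) → FL=S FR=S RL=S RR=S
cmd 5: advance +14 → t=53, phase=(0,15,2,6) → FL=S FR=W RL=S RR=S
cmd 6: advance +10 → t=63, phase=(10,9,12,0) → FL=S FR=S RL=W RR=S
cmd 7: advance +10 → t=73, phase=(4,3,6,10) → FL=S FR=S RL=S RR=S
cmd 8: advance +12 → t=85, phase=(0,15,2,6) → FL=S FR=W RL=S RR=S


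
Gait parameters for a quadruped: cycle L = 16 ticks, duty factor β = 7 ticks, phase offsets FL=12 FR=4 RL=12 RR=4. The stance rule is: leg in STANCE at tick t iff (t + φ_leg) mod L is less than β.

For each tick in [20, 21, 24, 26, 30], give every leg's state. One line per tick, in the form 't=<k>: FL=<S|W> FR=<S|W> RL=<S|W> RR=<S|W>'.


t=20: phase=(0,8,0,8) vs β=7 → FL=S FR=W RL=S RR=W
t=21: phase=(1,9,1,9) vs β=7 → FL=S FR=W RL=S RR=W
t=24: phase=(4,12,4,12) vs β=7 → FL=S FR=W RL=S RR=W
t=26: phase=(6,14,6,14) vs β=7 → FL=S FR=W RL=S RR=W
t=30: phase=(10,2,10,2) vs β=7 → FL=W FR=S RL=W RR=S

t=20: FL=S FR=W RL=S RR=W
t=21: FL=S FR=W RL=S RR=W
t=24: FL=S FR=W RL=S RR=W
t=26: FL=S FR=W RL=S RR=W
t=30: FL=W FR=S RL=W RR=S


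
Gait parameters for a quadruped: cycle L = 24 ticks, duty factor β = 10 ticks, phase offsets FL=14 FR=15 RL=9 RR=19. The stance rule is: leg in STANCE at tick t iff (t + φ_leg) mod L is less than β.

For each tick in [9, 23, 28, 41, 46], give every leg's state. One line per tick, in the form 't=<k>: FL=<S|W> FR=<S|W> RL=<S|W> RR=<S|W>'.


t=9: phase=(23,0,18,4) vs β=10 → FL=W FR=S RL=W RR=S
t=23: phase=(13,14,8,18) vs β=10 → FL=W FR=W RL=S RR=W
t=28: phase=(18,19,13,23) vs β=10 → FL=W FR=W RL=W RR=W
t=41: phase=(7,8,2,12) vs β=10 → FL=S FR=S RL=S RR=W
t=46: phase=(12,13,7,17) vs β=10 → FL=W FR=W RL=S RR=W

t=9: FL=W FR=S RL=W RR=S
t=23: FL=W FR=W RL=S RR=W
t=28: FL=W FR=W RL=W RR=W
t=41: FL=S FR=S RL=S RR=W
t=46: FL=W FR=W RL=S RR=W


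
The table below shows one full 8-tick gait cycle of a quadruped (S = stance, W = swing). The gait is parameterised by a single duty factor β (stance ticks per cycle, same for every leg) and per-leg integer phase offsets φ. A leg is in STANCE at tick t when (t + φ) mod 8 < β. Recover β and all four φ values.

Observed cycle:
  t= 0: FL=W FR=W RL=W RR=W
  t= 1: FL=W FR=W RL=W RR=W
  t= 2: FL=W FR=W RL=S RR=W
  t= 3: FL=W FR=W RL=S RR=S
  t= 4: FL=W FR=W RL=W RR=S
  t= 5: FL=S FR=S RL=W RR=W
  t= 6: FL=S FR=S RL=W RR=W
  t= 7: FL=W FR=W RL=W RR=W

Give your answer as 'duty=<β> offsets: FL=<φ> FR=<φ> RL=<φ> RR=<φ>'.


duty β = stance ticks per leg = 2
FL: stance ticks = 2; W→S at t=5 → φ=3
FR: stance ticks = 2; W→S at t=5 → φ=3
RL: stance ticks = 2; W→S at t=2 → φ=6
RR: stance ticks = 2; W→S at t=3 → φ=5

duty=2 offsets: FL=3 FR=3 RL=6 RR=5


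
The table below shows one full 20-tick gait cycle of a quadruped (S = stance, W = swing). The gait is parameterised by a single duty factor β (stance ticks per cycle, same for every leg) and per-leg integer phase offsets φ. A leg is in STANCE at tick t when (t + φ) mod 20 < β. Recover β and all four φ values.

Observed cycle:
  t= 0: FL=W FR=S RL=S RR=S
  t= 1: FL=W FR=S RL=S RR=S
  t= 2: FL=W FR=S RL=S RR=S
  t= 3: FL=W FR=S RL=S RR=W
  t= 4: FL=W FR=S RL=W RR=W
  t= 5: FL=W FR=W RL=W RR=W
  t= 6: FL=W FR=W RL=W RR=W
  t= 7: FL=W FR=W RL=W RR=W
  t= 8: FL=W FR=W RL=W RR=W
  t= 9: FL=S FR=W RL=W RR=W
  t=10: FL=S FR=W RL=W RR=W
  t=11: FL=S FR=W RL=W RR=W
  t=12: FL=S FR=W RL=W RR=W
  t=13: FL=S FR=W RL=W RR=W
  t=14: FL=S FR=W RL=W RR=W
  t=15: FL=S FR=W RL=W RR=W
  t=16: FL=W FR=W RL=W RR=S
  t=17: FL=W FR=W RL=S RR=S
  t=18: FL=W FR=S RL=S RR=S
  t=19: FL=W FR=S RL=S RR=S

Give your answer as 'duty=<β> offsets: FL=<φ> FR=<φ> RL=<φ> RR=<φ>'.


duty β = stance ticks per leg = 7
FL: stance ticks = 7; W→S at t=9 → φ=11
FR: stance ticks = 7; W→S at t=18 → φ=2
RL: stance ticks = 7; W→S at t=17 → φ=3
RR: stance ticks = 7; W→S at t=16 → φ=4

duty=7 offsets: FL=11 FR=2 RL=3 RR=4
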